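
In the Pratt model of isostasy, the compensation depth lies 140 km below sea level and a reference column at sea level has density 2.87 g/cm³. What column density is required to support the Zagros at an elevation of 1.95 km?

2.83 g/cm³

Pratt balance: ρ_ref D = ρ (D + h).
ρ = ρ_ref D/(D + h) = 2.87 × 140 km/(140 km + 1.95 km) = 2.83 g/cm³.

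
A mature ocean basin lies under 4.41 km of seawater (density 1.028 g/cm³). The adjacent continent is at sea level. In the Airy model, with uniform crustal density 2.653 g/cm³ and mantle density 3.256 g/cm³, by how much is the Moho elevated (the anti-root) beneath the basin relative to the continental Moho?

11.9 km

For local isostatic compensation: replacing crust with seawater at the top is compensated by replacing crust with mantle at the base: d (ρ_c − ρ_w) = a (ρ_m − ρ_c).
a = d (ρ_c − ρ_w)/(ρ_m − ρ_c) = 4.41 km × 1.625/0.603 = 11.9 km.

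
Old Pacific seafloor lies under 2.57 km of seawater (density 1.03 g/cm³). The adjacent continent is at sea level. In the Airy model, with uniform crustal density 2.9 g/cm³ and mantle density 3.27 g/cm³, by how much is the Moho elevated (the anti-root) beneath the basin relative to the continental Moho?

By Archimedes' principle applied to the lithosphere: replacing crust with seawater at the top is compensated by replacing crust with mantle at the base: d (ρ_c − ρ_w) = a (ρ_m − ρ_c).
a = d (ρ_c − ρ_w)/(ρ_m − ρ_c) = 2.57 km × 1.87/0.37 = 13 km.

13 km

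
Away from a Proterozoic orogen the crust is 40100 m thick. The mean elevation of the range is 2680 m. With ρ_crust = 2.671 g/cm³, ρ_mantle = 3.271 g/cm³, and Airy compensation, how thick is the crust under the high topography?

54700 m

Root depth r = h ρ_c / (ρ_m − ρ_c) = 2680 m × 2.671 / 0.6 = 11930 m.
Total thickness = T + h + r = 40100 m + 2680 m + 11930 m = 54700 m.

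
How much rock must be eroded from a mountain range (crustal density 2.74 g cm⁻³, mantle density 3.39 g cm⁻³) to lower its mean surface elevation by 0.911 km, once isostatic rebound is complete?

Net drop Δ = e − u = e − e ρ_c/ρ_m = e (ρ_m − ρ_c)/ρ_m.
e = Δ ρ_m/(ρ_m − ρ_c) = 0.911 km × 3.39/0.65 = 4.75 km.

4.75 km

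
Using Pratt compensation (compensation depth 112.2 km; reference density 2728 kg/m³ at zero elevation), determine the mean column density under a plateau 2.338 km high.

Pratt balance: ρ_ref D = ρ (D + h).
ρ = ρ_ref D/(D + h) = 2728 × 112.2 km/(112.2 km + 2.338 km) = 2670 kg/m³.

2670 kg/m³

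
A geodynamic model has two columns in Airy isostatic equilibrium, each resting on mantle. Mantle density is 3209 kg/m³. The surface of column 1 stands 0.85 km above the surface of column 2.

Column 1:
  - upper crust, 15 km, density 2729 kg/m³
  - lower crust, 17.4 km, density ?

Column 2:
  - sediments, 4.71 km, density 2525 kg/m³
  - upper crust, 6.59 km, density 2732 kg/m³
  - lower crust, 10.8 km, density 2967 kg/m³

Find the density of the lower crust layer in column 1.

2950 kg/m³

Take the compensation level at the base of the deeper column (depth z_c below the surface of column 1) and equate Σ ρ_i t_i down to z_c; mantle fills any gap and the z_c terms cancel.
Column 1: 15×2729 + 17.4×ρ + (z_c − 32.4)×3209
Column 2: 0.85×0 + 4.71×2525 + 6.59×2732 + 10.8×2967 + (z_c − 0.85 − 22.1)×3209
The z_c×3209 term appears on both sides and cancels. Collect the known terms of each column as K = Σ(ρt)_known − 3209 × (depth of known layers): K_1 = 40935 − 3209×32.4 = −63036.6; K_2 = 61940.23 − 3209×(0.85 + 22.1) = −11706.32.
Balance: K_1 + 17.4×ρ = K_2, so ρ = (K_2 − K_1)/17.4 = 51330.3/17.4 = 2950 kg/m³.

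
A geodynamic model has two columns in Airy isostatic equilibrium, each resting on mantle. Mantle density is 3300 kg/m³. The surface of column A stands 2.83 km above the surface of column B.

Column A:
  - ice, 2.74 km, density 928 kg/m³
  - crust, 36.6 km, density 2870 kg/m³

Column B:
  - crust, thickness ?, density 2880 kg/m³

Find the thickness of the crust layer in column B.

30.7 km

Take the compensation level at the base of the deeper column (depth z_c below the surface of column A) and equate Σ ρ_i t_i down to z_c; mantle fills any gap and the z_c terms cancel.
Column A: 2.74×928 + 36.6×2870 + (z_c − 39.34)×3300
Column B: 2.83×0 + x×2880 + (z_c − 2.83 − 0 − x)×3300
The z_c×3300 term appears on both sides and cancels. Collect the known terms of each column as K = Σ(ρt)_known − 3300 × (depth of known layers): K_A = 107584.72 − 3300×39.34 = −22237.28; K_B = 0 − 3300×(2.83 + 0) = −9339.
Balance: K_A = K_B − x×(3300 − 2880), so x = (K_B − K_A)/(3300 − 2880) = 12898.3/420 = 30.7 km.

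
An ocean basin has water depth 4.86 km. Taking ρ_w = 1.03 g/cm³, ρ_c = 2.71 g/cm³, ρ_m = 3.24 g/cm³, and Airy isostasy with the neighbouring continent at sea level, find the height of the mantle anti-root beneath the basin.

15.4 km

By Archimedes' principle applied to the lithosphere: replacing crust with seawater at the top is compensated by replacing crust with mantle at the base: d (ρ_c − ρ_w) = a (ρ_m − ρ_c).
a = d (ρ_c − ρ_w)/(ρ_m − ρ_c) = 4.86 km × 1.68/0.53 = 15.4 km.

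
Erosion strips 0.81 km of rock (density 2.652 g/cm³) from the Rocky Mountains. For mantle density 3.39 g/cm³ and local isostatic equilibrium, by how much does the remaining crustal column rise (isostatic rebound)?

Unloading: uplift u = e ρ_c/ρ_m = 0.81 km × 2.652/3.39 = 0.634 km.

0.634 km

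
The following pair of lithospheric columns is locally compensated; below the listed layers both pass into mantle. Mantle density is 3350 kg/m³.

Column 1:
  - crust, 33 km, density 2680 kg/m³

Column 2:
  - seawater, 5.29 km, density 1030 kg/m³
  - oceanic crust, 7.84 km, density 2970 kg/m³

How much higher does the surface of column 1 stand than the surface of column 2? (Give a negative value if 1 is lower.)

2.05 km

For any compensation level in the mantle, the mantle terms cancel and isostasy reduces to e = (Σt_1 − Σt_2) − (Σ(ρt)_1 − Σ(ρt)_2) / ρ_m.
Σt_1 = 33 km; Σt_2 = 13.13 km; Σ(ρt)_1 = 88440; Σ(ρt)_2 = 28733.5 (in km·kg/m³).
e = (33 − 13.13) − (88440 − 28733.5) / 3350 = 2.05 km.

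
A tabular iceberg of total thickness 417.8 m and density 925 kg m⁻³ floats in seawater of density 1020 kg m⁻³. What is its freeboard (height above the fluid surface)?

38.9 m

Floating equilibrium: submerged depth d = t ρ_obj/ρ_fluid = 417.8 m × 925/1020 = 378.9 m.
Freeboard = t − d = 417.8 m − 378.9 m = 38.9 m.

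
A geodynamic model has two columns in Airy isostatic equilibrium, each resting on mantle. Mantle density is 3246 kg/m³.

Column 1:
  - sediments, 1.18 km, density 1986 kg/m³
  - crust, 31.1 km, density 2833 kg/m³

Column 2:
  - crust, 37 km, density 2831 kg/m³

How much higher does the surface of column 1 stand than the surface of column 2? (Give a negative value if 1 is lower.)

For any compensation level in the mantle, the mantle terms cancel and isostasy reduces to e = (Σt_1 − Σt_2) − (Σ(ρt)_1 − Σ(ρt)_2) / ρ_m.
Σt_1 = 32.28 km; Σt_2 = 37 km; Σ(ρt)_1 = 90449.78; Σ(ρt)_2 = 104747 (in km·kg/m³).
e = (32.28 − 37) − (90449.78 − 104747) / 3246 = −0.315 km.

−0.315 km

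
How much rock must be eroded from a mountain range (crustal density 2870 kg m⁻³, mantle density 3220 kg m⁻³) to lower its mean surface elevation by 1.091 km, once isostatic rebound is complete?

10 km

Net drop Δ = e − u = e − e ρ_c/ρ_m = e (ρ_m − ρ_c)/ρ_m.
e = Δ ρ_m/(ρ_m − ρ_c) = 1.091 km × 3220/350 = 10 km.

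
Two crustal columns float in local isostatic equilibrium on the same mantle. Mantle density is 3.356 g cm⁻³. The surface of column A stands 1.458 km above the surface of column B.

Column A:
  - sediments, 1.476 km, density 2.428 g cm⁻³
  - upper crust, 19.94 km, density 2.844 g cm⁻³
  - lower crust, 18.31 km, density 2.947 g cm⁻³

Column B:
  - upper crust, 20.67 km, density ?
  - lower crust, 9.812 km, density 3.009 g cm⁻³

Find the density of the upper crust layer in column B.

Take the compensation level at the base of the deeper column (depth z_c below the surface of column A) and equate Σ ρ_i t_i down to z_c; mantle fills any gap and the z_c terms cancel.
Column A: 1.476×2.428 + 19.94×2.844 + 18.31×2.947 + (z_c − 39.726)×3.356
Column B: 1.458×0 + 20.67×ρ + 9.812×3.009 + (z_c − 1.458 − 30.482)×3.356
The z_c×3.356 term appears on both sides and cancels. Collect the known terms of each column as K = Σ(ρt)_known − 3.356 × (depth of known layers): K_A = 114.252658 − 3.356×39.726 = −19.067798; K_B = 29.524308 − 3.356×(1.458 + 30.482) = −77.666332.
Balance: K_A = K_B + 20.67×ρ, so ρ = (K_A − K_B)/20.67 = 58.5985/20.67 = 2.83 g cm⁻³.

2.83 g cm⁻³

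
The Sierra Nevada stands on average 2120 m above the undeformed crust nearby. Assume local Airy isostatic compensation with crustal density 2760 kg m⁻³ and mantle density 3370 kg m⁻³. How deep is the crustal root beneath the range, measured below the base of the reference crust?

In Airy isostatic equilibrium: the weight of the topography is balanced by the buoyancy of the root, ρ_c h = (ρ_m − ρ_c) r.
r = h · ρ_c / (ρ_m − ρ_c) = 2120 m × 2760 / (3370 − 2760) = 9590 m.

9590 m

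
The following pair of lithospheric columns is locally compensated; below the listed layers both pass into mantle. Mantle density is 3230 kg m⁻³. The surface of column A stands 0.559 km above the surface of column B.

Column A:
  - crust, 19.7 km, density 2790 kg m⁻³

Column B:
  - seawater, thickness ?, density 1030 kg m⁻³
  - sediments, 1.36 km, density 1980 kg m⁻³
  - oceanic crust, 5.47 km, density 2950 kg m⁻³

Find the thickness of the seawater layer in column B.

1.65 km

Take the compensation level at the base of the deeper column (depth z_c below the surface of column A) and equate Σ ρ_i t_i down to z_c; mantle fills any gap and the z_c terms cancel.
Column A: 19.7×2790 + (z_c − 19.7)×3230
Column B: 0.559×0 + x×1030 + 1.36×1980 + 5.47×2950 + (z_c − 0.559 − 6.83 − x)×3230
The z_c×3230 term appears on both sides and cancels. Collect the known terms of each column as K = Σ(ρt)_known − 3230 × (depth of known layers): K_A = 54963 − 3230×19.7 = −8668; K_B = 18829.3 − 3230×(0.559 + 6.83) = −5037.17.
Balance: K_A = K_B − x×(3230 − 1030), so x = (K_B − K_A)/(3230 − 1030) = 3630.83/2200 = 1.65 km.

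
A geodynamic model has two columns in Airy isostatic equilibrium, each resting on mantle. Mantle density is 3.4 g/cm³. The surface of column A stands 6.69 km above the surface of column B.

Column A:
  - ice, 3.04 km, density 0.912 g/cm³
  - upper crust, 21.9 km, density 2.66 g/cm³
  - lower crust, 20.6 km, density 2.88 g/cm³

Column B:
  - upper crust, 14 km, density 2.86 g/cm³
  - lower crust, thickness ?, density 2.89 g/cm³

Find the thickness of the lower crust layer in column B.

8.19 km

Take the compensation level at the base of the deeper column (depth z_c below the surface of column A) and equate Σ ρ_i t_i down to z_c; mantle fills any gap and the z_c terms cancel.
Column A: 3.04×0.912 + 21.9×2.66 + 20.6×2.88 + (z_c − 45.54)×3.4
Column B: 6.69×0 + 14×2.86 + x×2.89 + (z_c − 6.69 − 14 − x)×3.4
The z_c×3.4 term appears on both sides and cancels. Collect the known terms of each column as K = Σ(ρt)_known − 3.4 × (depth of known layers): K_A = 120.35448 − 3.4×45.54 = −34.48152; K_B = 40.04 − 3.4×(6.69 + 14) = −30.306.
Balance: K_A = K_B − x×(3.4 − 2.89), so x = (K_B − K_A)/(3.4 − 2.89) = 4.17552/0.51 = 8.19 km.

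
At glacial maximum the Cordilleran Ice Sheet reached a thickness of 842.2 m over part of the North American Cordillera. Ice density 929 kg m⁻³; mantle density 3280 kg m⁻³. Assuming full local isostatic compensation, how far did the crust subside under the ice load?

For local isostatic compensation: the ice load ρ_ice t is balanced by mantle displaced below, ρ_m s.
s = t ρ_ice / ρ_m = 842.2 m × 929/3280 = 239 m.

239 m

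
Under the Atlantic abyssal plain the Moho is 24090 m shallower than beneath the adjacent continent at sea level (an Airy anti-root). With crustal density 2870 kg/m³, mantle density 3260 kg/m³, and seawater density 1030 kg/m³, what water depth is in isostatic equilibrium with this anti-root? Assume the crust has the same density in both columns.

Replacing a thickness d of crust by seawater at the top must be balanced by replacing crust with mantle at the base: d (ρ_c − ρ_w) = a (ρ_m − ρ_c).
d = a (ρ_m − ρ_c)/(ρ_c − ρ_w) = 24090 m × 390/1840 = 5110 m.

5110 m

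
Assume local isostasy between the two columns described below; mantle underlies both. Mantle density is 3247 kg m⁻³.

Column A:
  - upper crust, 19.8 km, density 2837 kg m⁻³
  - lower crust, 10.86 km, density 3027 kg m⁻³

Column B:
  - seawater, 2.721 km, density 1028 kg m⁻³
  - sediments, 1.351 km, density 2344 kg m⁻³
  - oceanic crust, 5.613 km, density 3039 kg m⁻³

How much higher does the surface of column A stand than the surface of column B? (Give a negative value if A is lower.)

For any compensation level in the mantle, the mantle terms cancel and isostasy reduces to e = (Σt_A − Σt_B) − (Σ(ρt)_A − Σ(ρt)_B) / ρ_m.
Σt_A = 30.66 km; Σt_B = 9.685 km; Σ(ρt)_A = 89045.82; Σ(ρt)_B = 23021.839 (in km·kg m⁻³).
e = (30.66 − 9.685) − (89045.82 − 23021.839) / 3247 = 0.641 km.

0.641 km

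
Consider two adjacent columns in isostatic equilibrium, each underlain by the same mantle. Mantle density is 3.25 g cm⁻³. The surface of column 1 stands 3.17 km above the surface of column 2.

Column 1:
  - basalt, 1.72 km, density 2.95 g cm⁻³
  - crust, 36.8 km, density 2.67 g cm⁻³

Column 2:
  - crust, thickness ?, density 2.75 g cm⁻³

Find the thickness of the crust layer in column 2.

Take the compensation level at the base of the deeper column (depth z_c below the surface of column 1) and equate Σ ρ_i t_i down to z_c; mantle fills any gap and the z_c terms cancel.
Column 1: 1.72×2.95 + 36.8×2.67 + (z_c − 38.52)×3.25
Column 2: 3.17×0 + x×2.75 + (z_c − 3.17 − 0 − x)×3.25
The z_c×3.25 term appears on both sides and cancels. Collect the known terms of each column as K = Σ(ρt)_known − 3.25 × (depth of known layers): K_1 = 103.33 − 3.25×38.52 = −21.86; K_2 = 0 − 3.25×(3.17 + 0) = −10.3025.
Balance: K_1 = K_2 − x×(3.25 − 2.75), so x = (K_2 − K_1)/(3.25 − 2.75) = 11.5575/0.5 = 23.1 km.

23.1 km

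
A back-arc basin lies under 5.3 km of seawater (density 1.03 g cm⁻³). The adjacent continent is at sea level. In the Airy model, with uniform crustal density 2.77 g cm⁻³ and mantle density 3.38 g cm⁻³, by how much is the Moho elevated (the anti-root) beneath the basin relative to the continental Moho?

By Archimedes' principle applied to the lithosphere: replacing crust with seawater at the top is compensated by replacing crust with mantle at the base: d (ρ_c − ρ_w) = a (ρ_m − ρ_c).
a = d (ρ_c − ρ_w)/(ρ_m − ρ_c) = 5.3 km × 1.74/0.61 = 15.1 km.

15.1 km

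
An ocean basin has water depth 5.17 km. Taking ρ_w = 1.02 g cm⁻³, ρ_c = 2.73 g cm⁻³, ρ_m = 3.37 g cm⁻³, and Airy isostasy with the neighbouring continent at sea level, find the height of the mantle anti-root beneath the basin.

For local isostatic compensation: replacing crust with seawater at the top is compensated by replacing crust with mantle at the base: d (ρ_c − ρ_w) = a (ρ_m − ρ_c).
a = d (ρ_c − ρ_w)/(ρ_m − ρ_c) = 5.17 km × 1.71/0.64 = 13.8 km.

13.8 km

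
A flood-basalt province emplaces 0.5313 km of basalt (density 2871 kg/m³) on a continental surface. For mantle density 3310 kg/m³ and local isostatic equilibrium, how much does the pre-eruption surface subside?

0.461 km

Subaerial loading: s = t ρ_load / ρ_m.
s = 0.5313 km × 2871/3310 = 0.461 km.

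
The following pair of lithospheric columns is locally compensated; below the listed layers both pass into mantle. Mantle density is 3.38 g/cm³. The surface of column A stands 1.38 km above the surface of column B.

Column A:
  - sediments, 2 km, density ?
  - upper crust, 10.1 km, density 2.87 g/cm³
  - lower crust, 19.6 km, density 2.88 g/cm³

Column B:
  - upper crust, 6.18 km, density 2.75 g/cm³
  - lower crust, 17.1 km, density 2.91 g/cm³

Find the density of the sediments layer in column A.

Take the compensation level at the base of the deeper column (depth z_c below the surface of column A) and equate Σ ρ_i t_i down to z_c; mantle fills any gap and the z_c terms cancel.
Column A: 2×ρ + 10.1×2.87 + 19.6×2.88 + (z_c − 31.7)×3.38
Column B: 1.38×0 + 6.18×2.75 + 17.1×2.91 + (z_c − 1.38 − 23.28)×3.38
The z_c×3.38 term appears on both sides and cancels. Collect the known terms of each column as K = Σ(ρt)_known − 3.38 × (depth of known layers): K_A = 85.435 − 3.38×31.7 = −21.711; K_B = 66.756 − 3.38×(1.38 + 23.28) = −16.5948.
Balance: K_A + 2×ρ = K_B, so ρ = (K_B − K_A)/2 = 5.1162/2 = 2.56 g/cm³.

2.56 g/cm³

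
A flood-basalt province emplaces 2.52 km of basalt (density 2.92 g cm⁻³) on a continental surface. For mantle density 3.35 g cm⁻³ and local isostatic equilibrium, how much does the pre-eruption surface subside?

Subaerial loading: s = t ρ_load / ρ_m.
s = 2.52 km × 2.92/3.35 = 2.2 km.

2.2 km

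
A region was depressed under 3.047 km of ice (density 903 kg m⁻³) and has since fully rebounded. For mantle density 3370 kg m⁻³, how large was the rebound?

Removing the load lets mantle flow back in; uplift u satisfies ρ_ice t = ρ_m u.
u = t ρ_ice/ρ_m = 3.047 km × 903/3370 = 0.816 km.

0.816 km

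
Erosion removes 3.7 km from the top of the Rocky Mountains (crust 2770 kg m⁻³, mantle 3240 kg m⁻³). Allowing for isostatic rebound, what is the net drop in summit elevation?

0.537 km

Rebound u = e ρ_c/ρ_m = 3.7 km × 2770/3240 = 3.163 km.
Net surface drop = e − u = 3.7 km − 3.163 km = e (ρ_m − ρ_c)/ρ_m = 0.537 km.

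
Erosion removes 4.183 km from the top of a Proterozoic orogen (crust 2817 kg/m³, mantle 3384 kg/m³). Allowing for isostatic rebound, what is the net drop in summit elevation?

0.701 km

Rebound u = e ρ_c/ρ_m = 4.183 km × 2817/3384 = 3.482 km.
Net surface drop = e − u = 4.183 km − 3.482 km = e (ρ_m − ρ_c)/ρ_m = 0.701 km.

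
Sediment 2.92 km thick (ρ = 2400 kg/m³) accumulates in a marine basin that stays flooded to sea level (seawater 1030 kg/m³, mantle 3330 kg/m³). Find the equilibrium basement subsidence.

Submarine loading: the sediment displaces seawater, and the subsidence is in turn flooded, so s (ρ_m − ρ_w) = t (ρ_sed − ρ_w).
s = 2.92 km × (2400 − 1030) / (3330 − 1030) = 1.74 km.

1.74 km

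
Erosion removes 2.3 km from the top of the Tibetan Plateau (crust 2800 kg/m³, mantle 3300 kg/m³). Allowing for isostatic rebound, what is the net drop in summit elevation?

Rebound u = e ρ_c/ρ_m = 2.3 km × 2800/3300 = 1.952 km.
Net surface drop = e − u = 2.3 km − 1.952 km = e (ρ_m − ρ_c)/ρ_m = 0.348 km.

0.348 km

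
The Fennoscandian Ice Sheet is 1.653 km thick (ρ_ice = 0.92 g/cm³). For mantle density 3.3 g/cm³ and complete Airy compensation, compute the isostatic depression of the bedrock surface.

0.461 km

Equating mass per unit area of the two columns: the ice load ρ_ice t is balanced by mantle displaced below, ρ_m s.
s = t ρ_ice / ρ_m = 1.653 km × 0.92/3.3 = 0.461 km.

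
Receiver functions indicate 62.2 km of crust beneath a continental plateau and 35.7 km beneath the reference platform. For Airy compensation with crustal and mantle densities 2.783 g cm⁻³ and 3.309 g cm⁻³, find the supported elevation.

Excess crust Δ = 62.2 km − 35.7 km = 26.5 km, split between elevation h and root r with h + r = Δ.
Airy balance ρ_c h = (ρ_m − ρ_c) r gives r = h ρ_c/(ρ_m − ρ_c), so h (1 + ρ_c/(ρ_m − ρ_c)) = Δ, i.e. h = Δ (ρ_m − ρ_c)/ρ_m.
h = 26.5 km × 0.526/3.309 = 4.21 km.

4.21 km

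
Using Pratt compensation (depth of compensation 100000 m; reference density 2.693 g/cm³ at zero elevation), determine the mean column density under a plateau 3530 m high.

Pratt balance: ρ_ref D = ρ (D + h).
ρ = ρ_ref D/(D + h) = 2.693 × 100000 m/(100000 m + 3530 m) = 2.6 g/cm³.

2.6 g/cm³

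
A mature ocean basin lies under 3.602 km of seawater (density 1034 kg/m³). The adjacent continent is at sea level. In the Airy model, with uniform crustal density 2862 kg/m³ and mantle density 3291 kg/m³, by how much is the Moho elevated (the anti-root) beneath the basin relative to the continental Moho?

For local isostatic compensation: replacing crust with seawater at the top is compensated by replacing crust with mantle at the base: d (ρ_c − ρ_w) = a (ρ_m − ρ_c).
a = d (ρ_c − ρ_w)/(ρ_m − ρ_c) = 3.602 km × 1828/429 = 15.3 km.

15.3 km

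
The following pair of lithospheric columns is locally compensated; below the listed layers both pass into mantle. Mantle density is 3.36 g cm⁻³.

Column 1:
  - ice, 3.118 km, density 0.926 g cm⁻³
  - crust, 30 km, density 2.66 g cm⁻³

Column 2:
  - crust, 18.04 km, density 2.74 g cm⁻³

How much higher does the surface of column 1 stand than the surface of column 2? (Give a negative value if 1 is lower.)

For any compensation level in the mantle, the mantle terms cancel and isostasy reduces to e = (Σt_1 − Σt_2) − (Σ(ρt)_1 − Σ(ρt)_2) / ρ_m.
Σt_1 = 33.118 km; Σt_2 = 18.04 km; Σ(ρt)_1 = 82.687268; Σ(ρt)_2 = 49.4296 (in km·g cm⁻³).
e = (33.118 − 18.04) − (82.687268 − 49.4296) / 3.36 = 5.18 km.

5.18 km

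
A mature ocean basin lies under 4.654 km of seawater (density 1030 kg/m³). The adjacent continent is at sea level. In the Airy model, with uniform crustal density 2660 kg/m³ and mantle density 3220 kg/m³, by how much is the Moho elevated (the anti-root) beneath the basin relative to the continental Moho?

In Airy isostatic equilibrium: replacing crust with seawater at the top is compensated by replacing crust with mantle at the base: d (ρ_c − ρ_w) = a (ρ_m − ρ_c).
a = d (ρ_c − ρ_w)/(ρ_m − ρ_c) = 4.654 km × 1630/560 = 13.5 km.

13.5 km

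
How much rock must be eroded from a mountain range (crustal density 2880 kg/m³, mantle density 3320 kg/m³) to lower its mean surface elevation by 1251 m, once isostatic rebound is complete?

Net drop Δ = e − u = e − e ρ_c/ρ_m = e (ρ_m − ρ_c)/ρ_m.
e = Δ ρ_m/(ρ_m − ρ_c) = 1251 m × 3320/440 = 9440 m.

9440 m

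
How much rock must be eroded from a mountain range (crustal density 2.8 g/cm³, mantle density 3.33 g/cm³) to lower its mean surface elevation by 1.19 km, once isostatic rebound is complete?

Net drop Δ = e − u = e − e ρ_c/ρ_m = e (ρ_m − ρ_c)/ρ_m.
e = Δ ρ_m/(ρ_m − ρ_c) = 1.19 km × 3.33/0.53 = 7.48 km.

7.48 km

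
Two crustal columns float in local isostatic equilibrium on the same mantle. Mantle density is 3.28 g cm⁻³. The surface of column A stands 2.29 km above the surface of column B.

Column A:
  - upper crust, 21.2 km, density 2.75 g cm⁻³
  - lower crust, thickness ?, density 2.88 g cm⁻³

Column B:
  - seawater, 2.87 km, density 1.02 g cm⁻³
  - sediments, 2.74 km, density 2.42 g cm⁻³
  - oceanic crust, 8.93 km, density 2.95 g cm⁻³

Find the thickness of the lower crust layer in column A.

Take the compensation level at the base of the deeper column (depth z_c below the surface of column A) and equate Σ ρ_i t_i down to z_c; mantle fills any gap and the z_c terms cancel.
Column A: 21.2×2.75 + x×2.88 + (z_c − 21.2 − x)×3.28
Column B: 2.29×0 + 2.87×1.02 + 2.74×2.42 + 8.93×2.95 + (z_c − 2.29 − 14.54)×3.28
The z_c×3.28 term appears on both sides and cancels. Collect the known terms of each column as K = Σ(ρt)_known − 3.28 × (depth of known layers): K_A = 58.3 − 3.28×21.2 = −11.236; K_B = 35.9017 − 3.28×(2.29 + 14.54) = −19.3007.
Balance: K_A − x×(3.28 − 2.88) = K_B, so x = (K_A − K_B)/(3.28 − 2.88) = 8.0647/0.4 = 20.2 km.

20.2 km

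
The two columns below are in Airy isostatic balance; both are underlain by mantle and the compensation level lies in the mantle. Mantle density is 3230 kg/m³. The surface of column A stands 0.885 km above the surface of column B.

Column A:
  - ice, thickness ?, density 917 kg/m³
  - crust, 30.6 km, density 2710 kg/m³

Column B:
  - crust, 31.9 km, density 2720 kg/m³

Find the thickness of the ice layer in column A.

Take the compensation level at the base of the deeper column (depth z_c below the surface of column A) and equate Σ ρ_i t_i down to z_c; mantle fills any gap and the z_c terms cancel.
Column A: x×917 + 30.6×2710 + (z_c − 30.6 − x)×3230
Column B: 0.885×0 + 31.9×2720 + (z_c − 0.885 − 31.9)×3230
The z_c×3230 term appears on both sides and cancels. Collect the known terms of each column as K = Σ(ρt)_known − 3230 × (depth of known layers): K_A = 82926 − 3230×30.6 = −15912; K_B = 86768 − 3230×(0.885 + 31.9) = −19127.55.
Balance: K_A − x×(3230 − 917) = K_B, so x = (K_A − K_B)/(3230 − 917) = 3215.55/2313 = 1.39 km.

1.39 km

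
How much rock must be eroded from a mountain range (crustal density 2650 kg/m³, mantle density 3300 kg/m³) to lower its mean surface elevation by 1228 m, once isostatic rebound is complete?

Net drop Δ = e − u = e − e ρ_c/ρ_m = e (ρ_m − ρ_c)/ρ_m.
e = Δ ρ_m/(ρ_m − ρ_c) = 1228 m × 3300/650 = 6230 m.

6230 m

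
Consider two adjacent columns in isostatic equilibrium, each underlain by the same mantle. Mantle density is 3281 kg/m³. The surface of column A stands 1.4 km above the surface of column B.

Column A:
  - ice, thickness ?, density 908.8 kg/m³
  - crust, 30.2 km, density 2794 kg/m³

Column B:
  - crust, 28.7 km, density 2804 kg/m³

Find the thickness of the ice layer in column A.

1.51 km

Take the compensation level at the base of the deeper column (depth z_c below the surface of column A) and equate Σ ρ_i t_i down to z_c; mantle fills any gap and the z_c terms cancel.
Column A: x×908.8 + 30.2×2794 + (z_c − 30.2 − x)×3281
Column B: 1.4×0 + 28.7×2804 + (z_c − 1.4 − 28.7)×3281
The z_c×3281 term appears on both sides and cancels. Collect the known terms of each column as K = Σ(ρt)_known − 3281 × (depth of known layers): K_A = 84378.8 − 3281×30.2 = −14707.4; K_B = 80474.8 − 3281×(1.4 + 28.7) = −18283.3.
Balance: K_A − x×(3281 − 908.8) = K_B, so x = (K_A − K_B)/(3281 − 908.8) = 3575.9/2372.2 = 1.51 km.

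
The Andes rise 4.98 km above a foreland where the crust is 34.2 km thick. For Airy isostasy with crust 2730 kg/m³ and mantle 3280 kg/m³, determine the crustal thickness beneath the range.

63.9 km

Root depth r = h ρ_c / (ρ_m − ρ_c) = 4.98 km × 2730 / 550 = 24.72 km.
Total thickness = T + h + r = 34.2 km + 4.98 km + 24.72 km = 63.9 km.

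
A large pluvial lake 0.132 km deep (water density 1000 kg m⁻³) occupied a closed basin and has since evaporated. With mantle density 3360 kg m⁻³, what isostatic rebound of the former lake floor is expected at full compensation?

u = d ρ_w/ρ_m = 0.132 km × 1000/3360 = 0.0393 km.

0.0393 km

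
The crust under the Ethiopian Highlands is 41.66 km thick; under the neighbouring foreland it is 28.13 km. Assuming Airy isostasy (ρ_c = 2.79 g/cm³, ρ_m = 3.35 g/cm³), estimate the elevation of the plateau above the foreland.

2.26 km

Excess crust Δ = 41.66 km − 28.13 km = 13.53 km, split between elevation h and root r with h + r = Δ.
Airy balance ρ_c h = (ρ_m − ρ_c) r gives r = h ρ_c/(ρ_m − ρ_c), so h (1 + ρ_c/(ρ_m − ρ_c)) = Δ, i.e. h = Δ (ρ_m − ρ_c)/ρ_m.
h = 13.53 km × 0.56/3.35 = 2.26 km.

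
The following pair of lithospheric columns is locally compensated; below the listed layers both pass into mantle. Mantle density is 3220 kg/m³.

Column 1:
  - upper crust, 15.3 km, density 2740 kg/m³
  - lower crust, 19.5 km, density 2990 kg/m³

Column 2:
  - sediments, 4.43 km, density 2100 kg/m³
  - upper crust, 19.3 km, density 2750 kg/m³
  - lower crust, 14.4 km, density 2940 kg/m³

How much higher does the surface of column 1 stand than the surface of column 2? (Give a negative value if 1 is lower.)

−1.94 km

For any compensation level in the mantle, the mantle terms cancel and isostasy reduces to e = (Σt_1 − Σt_2) − (Σ(ρt)_1 − Σ(ρt)_2) / ρ_m.
Σt_1 = 34.8 km; Σt_2 = 38.13 km; Σ(ρt)_1 = 100227; Σ(ρt)_2 = 104714 (in km·kg/m³).
e = (34.8 − 38.13) − (100227 − 104714) / 3220 = −1.94 km.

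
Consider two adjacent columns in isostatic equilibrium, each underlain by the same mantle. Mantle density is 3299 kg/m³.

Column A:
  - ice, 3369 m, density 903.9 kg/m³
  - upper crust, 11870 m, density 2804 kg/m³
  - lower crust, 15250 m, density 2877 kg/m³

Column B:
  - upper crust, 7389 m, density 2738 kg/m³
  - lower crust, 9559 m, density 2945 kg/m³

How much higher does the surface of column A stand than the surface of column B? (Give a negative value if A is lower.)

For any compensation level in the mantle, the mantle terms cancel and isostasy reduces to e = (Σt_A − Σt_B) − (Σ(ρt)_A − Σ(ρt)_B) / ρ_m.
Σt_A = 30489 m; Σt_B = 16948 m; Σ(ρt)_A = 80202969.1; Σ(ρt)_B = 48382337 (in m·kg/m³).
e = (30489 − 16948) − (80202969.1 − 48382337) / 3299 = 3900 m.

3900 m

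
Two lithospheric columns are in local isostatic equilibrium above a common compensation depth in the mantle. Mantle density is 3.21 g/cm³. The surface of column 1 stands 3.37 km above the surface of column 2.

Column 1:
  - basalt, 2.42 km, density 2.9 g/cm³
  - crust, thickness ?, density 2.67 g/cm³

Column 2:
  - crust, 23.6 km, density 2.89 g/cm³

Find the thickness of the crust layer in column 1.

32.6 km

Take the compensation level at the base of the deeper column (depth z_c below the surface of column 1) and equate Σ ρ_i t_i down to z_c; mantle fills any gap and the z_c terms cancel.
Column 1: 2.42×2.9 + x×2.67 + (z_c − 2.42 − x)×3.21
Column 2: 3.37×0 + 23.6×2.89 + (z_c − 3.37 − 23.6)×3.21
The z_c×3.21 term appears on both sides and cancels. Collect the known terms of each column as K = Σ(ρt)_known − 3.21 × (depth of known layers): K_1 = 7.018 − 3.21×2.42 = −0.7502; K_2 = 68.204 − 3.21×(3.37 + 23.6) = −18.3697.
Balance: K_1 − x×(3.21 − 2.67) = K_2, so x = (K_1 − K_2)/(3.21 − 2.67) = 17.6195/0.54 = 32.6 km.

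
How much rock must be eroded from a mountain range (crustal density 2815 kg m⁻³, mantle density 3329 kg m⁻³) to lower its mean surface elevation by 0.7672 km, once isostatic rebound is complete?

4.97 km

Net drop Δ = e − u = e − e ρ_c/ρ_m = e (ρ_m − ρ_c)/ρ_m.
e = Δ ρ_m/(ρ_m − ρ_c) = 0.7672 km × 3329/514 = 4.97 km.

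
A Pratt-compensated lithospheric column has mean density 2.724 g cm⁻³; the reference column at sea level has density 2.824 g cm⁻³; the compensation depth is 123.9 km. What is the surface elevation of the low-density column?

ρ_ref D = ρ (D + h) → h = D (ρ_ref − ρ)/ρ.
h = 123.9 km × (2.824 − 2.724)/2.724 = 4.55 km.

4.55 km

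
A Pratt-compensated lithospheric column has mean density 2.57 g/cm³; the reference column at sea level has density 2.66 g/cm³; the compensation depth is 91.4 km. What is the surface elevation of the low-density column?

ρ_ref D = ρ (D + h) → h = D (ρ_ref − ρ)/ρ.
h = 91.4 km × (2.66 − 2.57)/2.57 = 3.2 km.

3.2 km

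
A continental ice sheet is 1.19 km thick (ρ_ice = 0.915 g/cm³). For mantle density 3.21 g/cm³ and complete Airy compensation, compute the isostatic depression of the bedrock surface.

0.339 km

Equating mass per unit area of the two columns: the ice load ρ_ice t is balanced by mantle displaced below, ρ_m s.
s = t ρ_ice / ρ_m = 1.19 km × 0.915/3.21 = 0.339 km.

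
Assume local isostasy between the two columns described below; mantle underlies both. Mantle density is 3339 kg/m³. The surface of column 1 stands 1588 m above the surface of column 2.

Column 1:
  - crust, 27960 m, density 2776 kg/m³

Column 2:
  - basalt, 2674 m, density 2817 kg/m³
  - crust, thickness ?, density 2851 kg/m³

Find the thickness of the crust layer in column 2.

18500 m

Take the compensation level at the base of the deeper column (depth z_c below the surface of column 1) and equate Σ ρ_i t_i down to z_c; mantle fills any gap and the z_c terms cancel.
Column 1: 27960×2776 + (z_c − 27960)×3339
Column 2: 1588×0 + 2674×2817 + x×2851 + (z_c − 1588 − 2674 − x)×3339
The z_c×3339 term appears on both sides and cancels. Collect the known terms of each column as K = Σ(ρt)_known − 3339 × (depth of known layers): K_1 = 77616960 − 3339×27960 = −15741480; K_2 = 7532658 − 3339×(1588 + 2674) = −6698160.
Balance: K_1 = K_2 − x×(3339 − 2851), so x = (K_2 − K_1)/(3339 − 2851) = 9043320/488 = 18500 m.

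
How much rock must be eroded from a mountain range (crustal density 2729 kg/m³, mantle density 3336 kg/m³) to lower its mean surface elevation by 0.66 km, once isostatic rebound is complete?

3.63 km

Net drop Δ = e − u = e − e ρ_c/ρ_m = e (ρ_m − ρ_c)/ρ_m.
e = Δ ρ_m/(ρ_m − ρ_c) = 0.66 km × 3336/607 = 3.63 km.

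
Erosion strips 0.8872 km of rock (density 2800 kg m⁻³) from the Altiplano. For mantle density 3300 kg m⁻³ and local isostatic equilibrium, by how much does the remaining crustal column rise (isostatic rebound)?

Unloading: uplift u = e ρ_c/ρ_m = 0.8872 km × 2800/3300 = 0.753 km.

0.753 km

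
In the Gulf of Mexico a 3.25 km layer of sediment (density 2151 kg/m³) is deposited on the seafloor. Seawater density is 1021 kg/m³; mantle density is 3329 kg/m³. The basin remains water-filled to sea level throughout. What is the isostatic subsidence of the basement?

1.59 km

Submarine loading: the sediment displaces seawater, and the subsidence is in turn flooded, so s (ρ_m − ρ_w) = t (ρ_sed − ρ_w).
s = 3.25 km × (2151 − 1021) / (3329 − 1021) = 1.59 km.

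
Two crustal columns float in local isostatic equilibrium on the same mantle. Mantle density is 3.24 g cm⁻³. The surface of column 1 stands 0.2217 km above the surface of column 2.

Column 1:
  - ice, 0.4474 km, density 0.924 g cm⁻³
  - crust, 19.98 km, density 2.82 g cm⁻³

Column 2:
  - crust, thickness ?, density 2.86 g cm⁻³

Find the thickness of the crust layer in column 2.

22.9 km

Take the compensation level at the base of the deeper column (depth z_c below the surface of column 1) and equate Σ ρ_i t_i down to z_c; mantle fills any gap and the z_c terms cancel.
Column 1: 0.4474×0.924 + 19.98×2.82 + (z_c − 20.4274)×3.24
Column 2: 0.2217×0 + x×2.86 + (z_c − 0.2217 − 0 − x)×3.24
The z_c×3.24 term appears on both sides and cancels. Collect the known terms of each column as K = Σ(ρt)_known − 3.24 × (depth of known layers): K_1 = 56.7569976 − 3.24×20.4274 = −9.4277784; K_2 = 0 − 3.24×(0.2217 + 0) = −0.718308.
Balance: K_1 = K_2 − x×(3.24 − 2.86), so x = (K_2 − K_1)/(3.24 − 2.86) = 8.70947/0.38 = 22.9 km.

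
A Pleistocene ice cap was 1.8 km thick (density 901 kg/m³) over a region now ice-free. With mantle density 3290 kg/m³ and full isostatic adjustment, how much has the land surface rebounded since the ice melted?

Removing the load lets mantle flow back in; uplift u satisfies ρ_ice t = ρ_m u.
u = t ρ_ice/ρ_m = 1.8 km × 901/3290 = 0.493 km.

0.493 km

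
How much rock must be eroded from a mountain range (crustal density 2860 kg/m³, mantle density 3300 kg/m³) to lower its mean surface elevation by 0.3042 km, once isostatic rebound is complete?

2.28 km

Net drop Δ = e − u = e − e ρ_c/ρ_m = e (ρ_m − ρ_c)/ρ_m.
e = Δ ρ_m/(ρ_m − ρ_c) = 0.3042 km × 3300/440 = 2.28 km.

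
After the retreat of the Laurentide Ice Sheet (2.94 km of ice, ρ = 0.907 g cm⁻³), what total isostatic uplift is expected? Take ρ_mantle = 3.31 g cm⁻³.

0.806 km

Removing the load lets mantle flow back in; uplift u satisfies ρ_ice t = ρ_m u.
u = t ρ_ice/ρ_m = 2.94 km × 0.907/3.31 = 0.806 km.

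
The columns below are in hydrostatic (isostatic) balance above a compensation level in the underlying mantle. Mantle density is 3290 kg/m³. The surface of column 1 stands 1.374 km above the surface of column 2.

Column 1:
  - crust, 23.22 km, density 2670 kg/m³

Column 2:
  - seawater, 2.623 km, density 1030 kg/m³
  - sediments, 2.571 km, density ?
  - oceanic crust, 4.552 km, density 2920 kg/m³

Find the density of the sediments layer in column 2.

2410 kg/m³

Take the compensation level at the base of the deeper column (depth z_c below the surface of column 1) and equate Σ ρ_i t_i down to z_c; mantle fills any gap and the z_c terms cancel.
Column 1: 23.22×2670 + (z_c − 23.22)×3290
Column 2: 1.374×0 + 2.623×1030 + 2.571×ρ + 4.552×2920 + (z_c − 1.374 − 9.746)×3290
The z_c×3290 term appears on both sides and cancels. Collect the known terms of each column as K = Σ(ρt)_known − 3290 × (depth of known layers): K_1 = 61997.4 − 3290×23.22 = −14396.4; K_2 = 15993.53 − 3290×(1.374 + 9.746) = −20591.27.
Balance: K_1 = K_2 + 2.571×ρ, so ρ = (K_1 − K_2)/2.571 = 6194.87/2.571 = 2410 kg/m³.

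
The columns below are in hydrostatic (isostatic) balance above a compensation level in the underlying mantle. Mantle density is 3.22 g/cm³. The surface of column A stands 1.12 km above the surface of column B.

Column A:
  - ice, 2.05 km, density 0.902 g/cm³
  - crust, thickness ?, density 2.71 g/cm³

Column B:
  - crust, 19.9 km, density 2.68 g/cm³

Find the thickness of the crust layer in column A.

18.8 km

Take the compensation level at the base of the deeper column (depth z_c below the surface of column A) and equate Σ ρ_i t_i down to z_c; mantle fills any gap and the z_c terms cancel.
Column A: 2.05×0.902 + x×2.71 + (z_c − 2.05 − x)×3.22
Column B: 1.12×0 + 19.9×2.68 + (z_c − 1.12 − 19.9)×3.22
The z_c×3.22 term appears on both sides and cancels. Collect the known terms of each column as K = Σ(ρt)_known − 3.22 × (depth of known layers): K_A = 1.8491 − 3.22×2.05 = −4.7519; K_B = 53.332 − 3.22×(1.12 + 19.9) = −14.3524.
Balance: K_A − x×(3.22 − 2.71) = K_B, so x = (K_A − K_B)/(3.22 − 2.71) = 9.6005/0.51 = 18.8 km.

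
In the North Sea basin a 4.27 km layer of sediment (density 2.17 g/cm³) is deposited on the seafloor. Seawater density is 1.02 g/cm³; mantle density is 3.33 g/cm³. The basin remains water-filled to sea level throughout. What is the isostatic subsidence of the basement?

Submarine loading: the sediment displaces seawater, and the subsidence is in turn flooded, so s (ρ_m − ρ_w) = t (ρ_sed − ρ_w).
s = 4.27 km × (2.17 − 1.02) / (3.33 − 1.02) = 2.13 km.

2.13 km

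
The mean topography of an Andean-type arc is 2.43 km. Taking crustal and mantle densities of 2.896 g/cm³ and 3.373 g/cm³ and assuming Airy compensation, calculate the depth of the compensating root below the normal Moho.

In Airy isostatic equilibrium: the weight of the topography is balanced by the buoyancy of the root, ρ_c h = (ρ_m − ρ_c) r.
r = h · ρ_c / (ρ_m − ρ_c) = 2.43 km × 2.896 / (3.373 − 2.896) = 14.8 km.

14.8 km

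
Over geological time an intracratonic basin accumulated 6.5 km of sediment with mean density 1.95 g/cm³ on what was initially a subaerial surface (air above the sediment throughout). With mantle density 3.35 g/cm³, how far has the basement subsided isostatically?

3.78 km

Subaerial load: s = t ρ_sed / ρ_m = 6.5 km × 1.95/3.35 = 3.78 km.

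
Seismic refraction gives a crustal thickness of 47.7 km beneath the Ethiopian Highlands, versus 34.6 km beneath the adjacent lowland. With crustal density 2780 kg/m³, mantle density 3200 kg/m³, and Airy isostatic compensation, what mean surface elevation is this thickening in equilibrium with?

Excess crust Δ = 47.7 km − 34.6 km = 13.1 km, split between elevation h and root r with h + r = Δ.
Airy balance ρ_c h = (ρ_m − ρ_c) r gives r = h ρ_c/(ρ_m − ρ_c), so h (1 + ρ_c/(ρ_m − ρ_c)) = Δ, i.e. h = Δ (ρ_m − ρ_c)/ρ_m.
h = 13.1 km × 420/3200 = 1.72 km.

1.72 km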